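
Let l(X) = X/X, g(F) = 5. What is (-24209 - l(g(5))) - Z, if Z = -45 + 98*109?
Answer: -34847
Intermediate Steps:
l(X) = 1
Z = 10637 (Z = -45 + 10682 = 10637)
(-24209 - l(g(5))) - Z = (-24209 - 1*1) - 1*10637 = (-24209 - 1) - 10637 = -24210 - 10637 = -34847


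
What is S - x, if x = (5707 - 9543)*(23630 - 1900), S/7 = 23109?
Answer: 83518043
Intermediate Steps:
S = 161763 (S = 7*23109 = 161763)
x = -83356280 (x = -3836*21730 = -83356280)
S - x = 161763 - 1*(-83356280) = 161763 + 83356280 = 83518043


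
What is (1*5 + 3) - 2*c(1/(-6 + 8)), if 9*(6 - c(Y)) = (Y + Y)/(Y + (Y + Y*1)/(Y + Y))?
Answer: -104/27 ≈ -3.8519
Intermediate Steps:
c(Y) = 6 - 2*Y/(9*(1 + Y)) (c(Y) = 6 - (Y + Y)/(9*(Y + (Y + Y*1)/(Y + Y))) = 6 - 2*Y/(9*(Y + (Y + Y)/((2*Y)))) = 6 - 2*Y/(9*(Y + (2*Y)*(1/(2*Y)))) = 6 - 2*Y/(9*(Y + 1)) = 6 - 2*Y/(9*(1 + Y)))
(1*5 + 3) - 2*c(1/(-6 + 8)) = (1*5 + 3) - 4*(27 + 26/(-6 + 8))/(9*(1 + 1/(-6 + 8))) = (5 + 3) - 4*(27 + 26/2)/(9*(1 + 1/2)) = 8 - 4*(27 + 26*(½))/(9*(1 + ½)) = 8 - 4*(27 + 13)/(9*3/2) = 8 - 4*2*40/(9*3) = 8 - 2*160/27 = 8 - 320/27 = -104/27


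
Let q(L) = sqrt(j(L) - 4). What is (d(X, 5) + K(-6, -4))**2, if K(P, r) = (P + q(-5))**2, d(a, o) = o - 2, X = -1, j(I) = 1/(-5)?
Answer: 15156/25 - 4176*I*sqrt(105)/25 ≈ 606.24 - 1711.7*I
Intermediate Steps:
j(I) = -1/5
q(L) = I*sqrt(105)/5 (q(L) = sqrt(-1/5 - 4) = sqrt(-21/5) = I*sqrt(105)/5)
d(a, o) = -2 + o
K(P, r) = (P + I*sqrt(105)/5)**2
(d(X, 5) + K(-6, -4))**2 = ((-2 + 5) + (5*(-6) + I*sqrt(105))**2/25)**2 = (3 + (-30 + I*sqrt(105))**2/25)**2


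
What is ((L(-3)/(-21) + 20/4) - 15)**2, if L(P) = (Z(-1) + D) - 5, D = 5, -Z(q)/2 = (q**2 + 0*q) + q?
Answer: 100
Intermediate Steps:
Z(q) = -2*q - 2*q**2 (Z(q) = -2*((q**2 + 0*q) + q) = -2*((q**2 + 0) + q) = -2*(q**2 + q) = -2*(q + q**2) = -2*q - 2*q**2)
L(P) = 0 (L(P) = (-2*(-1)*(1 - 1) + 5) - 5 = (-2*(-1)*0 + 5) - 5 = (0 + 5) - 5 = 5 - 5 = 0)
((L(-3)/(-21) + 20/4) - 15)**2 = ((0/(-21) + 20/4) - 15)**2 = ((0*(-1/21) + 20*(1/4)) - 15)**2 = ((0 + 5) - 15)**2 = (5 - 15)**2 = (-10)**2 = 100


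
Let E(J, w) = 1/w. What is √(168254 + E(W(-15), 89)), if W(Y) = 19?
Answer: √1332740023/89 ≈ 410.19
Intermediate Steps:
√(168254 + E(W(-15), 89)) = √(168254 + 1/89) = √(14974607/89) = √1332740023/89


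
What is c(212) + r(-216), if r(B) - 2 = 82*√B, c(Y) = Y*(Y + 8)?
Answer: 46642 + 492*I*√6 ≈ 46642.0 + 1205.1*I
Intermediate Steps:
c(Y) = Y*(8 + Y)
r(B) = 2 + 82*√B
c(212) + r(-216) = 212*(8 + 212) + (2 + 82*√(-216)) = 212*220 + (2 + 82*(6*I*√6)) = 46640 + (2 + 492*I*√6) = 46642 + 492*I*√6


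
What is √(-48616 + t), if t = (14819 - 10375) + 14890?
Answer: 121*I*√2 ≈ 171.12*I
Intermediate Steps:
t = 19334 (t = 4444 + 14890 = 19334)
√(-48616 + t) = √(-48616 + 19334) = √(-29282) = 121*I*√2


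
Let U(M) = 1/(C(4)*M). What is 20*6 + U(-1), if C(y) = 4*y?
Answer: 1919/16 ≈ 119.94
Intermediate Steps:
U(M) = 1/(16*M) (U(M) = 1/(((4*4))*M) = 1/(16*M))
20*6 + U(-1) = 20*6 + (1/16)/(-1) = 120 + (1/16)*(-1) = 120 - 1/16 = 1919/16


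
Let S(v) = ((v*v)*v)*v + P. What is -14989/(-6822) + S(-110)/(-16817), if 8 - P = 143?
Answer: -998556029017/114725574 ≈ -8703.9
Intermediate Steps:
P = -135 (P = 8 - 1*143 = 8 - 143 = -135)
S(v) = -135 + v**4 (S(v) = ((v*v)*v)*v - 135 = (v**2*v)*v - 135 = v**3*v - 135 = v**4 - 135 = -135 + v**4)
-14989/(-6822) + S(-110)/(-16817) = -14989/(-6822) + (-135 + (-110)**4)/(-16817) = -14989*(-1/6822) + (-135 + 146410000)*(-1/16817) = 14989/6822 + 146409865*(-1/16817) = 14989/6822 - 146409865/16817 = -998556029017/114725574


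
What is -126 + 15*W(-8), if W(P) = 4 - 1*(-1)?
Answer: -51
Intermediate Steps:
W(P) = 5 (W(P) = 4 + 1 = 5)
-126 + 15*W(-8) = -126 + 15*5 = -126 + 75 = -51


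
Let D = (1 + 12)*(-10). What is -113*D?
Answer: 14690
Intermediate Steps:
D = -130 (D = 13*(-10) = -130)
-113*D = -113*(-130) = 14690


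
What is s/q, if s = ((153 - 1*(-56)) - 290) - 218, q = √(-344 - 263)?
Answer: 299*I*√607/607 ≈ 12.136*I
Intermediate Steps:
q = I*√607 (q = √(-607) = I*√607 ≈ 24.637*I)
s = -299 (s = ((153 + 56) - 290) - 218 = (209 - 290) - 218 = -81 - 218 = -299)
s/q = -299*(-I*√607/607) = -(-299)*I*√607/607 = 299*I*√607/607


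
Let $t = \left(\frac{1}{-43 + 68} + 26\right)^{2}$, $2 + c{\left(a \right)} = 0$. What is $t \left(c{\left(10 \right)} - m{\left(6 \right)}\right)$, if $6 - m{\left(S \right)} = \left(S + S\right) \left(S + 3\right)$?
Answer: $\frac{1695204}{25} \approx 67808.0$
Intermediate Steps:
$c{\left(a \right)} = -2$ ($c{\left(a \right)} = -2 + 0 = -2$)
$m{\left(S \right)} = 6 - 2 S \left(3 + S\right)$ ($m{\left(S \right)} = 6 - \left(S + S\right) \left(S + 3\right) = 6 - 2 S \left(3 + S\right)$)
$t = \frac{423801}{625}$ ($t = \left(\frac{1}{25} + 26\right)^{2} = \left(\frac{651}{25}\right)^{2} = \frac{423801}{625} \approx 678.08$)
$t \left(c{\left(10 \right)} - m{\left(6 \right)}\right) = \frac{423801 \left(-2 - \left(6 - 36 - 2 \cdot 6^{2}\right)\right)}{625} = \frac{423801 \left(-2 - \left(6 - 36 - 72\right)\right)}{625} = \frac{423801 \left(-2 - -102\right)}{625} = \frac{423801 \left(-2 + 102\right)}{625} = \frac{423801}{625} \cdot 100 = \frac{1695204}{25}$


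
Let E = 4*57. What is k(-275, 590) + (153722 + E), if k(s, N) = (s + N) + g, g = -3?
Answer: 154262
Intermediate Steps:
k(s, N) = -3 + N + s (k(s, N) = (s + N) - 3 = (N + s) - 3 = -3 + N + s)
E = 228
k(-275, 590) + (153722 + E) = (-3 + 590 - 275) + (153722 + 228) = 312 + 153950 = 154262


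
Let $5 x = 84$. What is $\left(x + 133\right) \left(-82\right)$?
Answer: $- \frac{61418}{5} \approx -12284.0$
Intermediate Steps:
$x = \frac{84}{5}$ ($x = \frac{1}{5} \cdot 84 = \frac{84}{5} \approx 16.8$)
$\left(x + 133\right) \left(-82\right) = \left(\frac{84}{5} + 133\right) \left(-82\right) = \frac{749}{5} \left(-82\right) = - \frac{61418}{5}$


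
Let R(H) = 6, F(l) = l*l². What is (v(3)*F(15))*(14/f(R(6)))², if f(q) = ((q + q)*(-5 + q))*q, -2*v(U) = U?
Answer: -6125/32 ≈ -191.41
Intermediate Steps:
v(U) = -U/2
F(l) = l³
f(q) = 2*q²*(-5 + q) (f(q) = ((2*q)*(-5 + q))*q = (2*q*(-5 + q))*q = 2*q²*(-5 + q))
(v(3)*F(15))*(14/f(R(6)))² = (-½*3*15³)*(14/((2*6²*(-5 + 6))))² = (-3/2*3375)*(14/((2*36*1)))² = -10125*(14/72)²/2 = -10125*(14*(1/72))²/2 = -10125*(7/36)²/2 = -10125/2*49/1296 = -6125/32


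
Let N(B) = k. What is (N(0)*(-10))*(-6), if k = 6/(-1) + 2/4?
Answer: -330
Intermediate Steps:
k = -11/2 (k = 6*(-1) + 2*(¼) = -6 + ½ = -11/2 ≈ -5.5000)
N(B) = -11/2
(N(0)*(-10))*(-6) = -11/2*(-10)*(-6) = 55*(-6) = -330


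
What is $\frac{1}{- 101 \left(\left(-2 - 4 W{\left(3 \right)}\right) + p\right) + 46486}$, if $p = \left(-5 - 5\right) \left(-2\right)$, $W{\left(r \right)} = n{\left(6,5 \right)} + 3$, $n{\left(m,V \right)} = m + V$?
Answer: $\frac{1}{50324} \approx 1.9871 \cdot 10^{-5}$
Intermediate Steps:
$n{\left(m,V \right)} = V + m$
$W{\left(r \right)} = 14$ ($W{\left(r \right)} = \left(5 + 6\right) + 3 = 11 + 3 = 14$)
$p = 20$ ($p = \left(-10\right) \left(-2\right) = 20$)
$\frac{1}{- 101 \left(\left(-2 - 4 W{\left(3 \right)}\right) + p\right) + 46486} = \frac{1}{- 101 \left(\left(-2 - 56\right) + 20\right) + 46486} = \frac{1}{- 101 \left(-58 + 20\right) + 46486} = \frac{1}{\left(-101\right) \left(-38\right) + 46486} = \frac{1}{3838 + 46486} = \frac{1}{50324}$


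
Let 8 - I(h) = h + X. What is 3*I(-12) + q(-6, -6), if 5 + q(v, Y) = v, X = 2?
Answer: 43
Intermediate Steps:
q(v, Y) = -5 + v
I(h) = 6 - h (I(h) = 8 - (h + 2) = 8 - (2 + h) = 8 + (-2 - h) = 6 - h)
3*I(-12) + q(-6, -6) = 3*(6 - 1*(-12)) + (-5 - 6) = 3*(6 + 12) - 11 = 3*18 - 11 = 54 - 11 = 43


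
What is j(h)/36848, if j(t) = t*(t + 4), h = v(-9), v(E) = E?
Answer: 45/36848 ≈ 0.0012212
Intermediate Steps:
h = -9
j(t) = t*(4 + t)
j(h)/36848 = -9*(4 - 9)/36848 = -9*(-5)*(1/36848) = 45*(1/36848) = 45/36848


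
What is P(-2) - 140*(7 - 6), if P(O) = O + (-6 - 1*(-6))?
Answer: -142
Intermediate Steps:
P(O) = O (P(O) = O + (-6 + 6) = O + 0 = O)
P(-2) - 140*(7 - 6) = -2 - 140*(7 - 6) = -2 - 140 = -142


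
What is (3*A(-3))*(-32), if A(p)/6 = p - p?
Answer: 0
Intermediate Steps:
A(p) = 0 (A(p) = 6*(p - p) = 6*0 = 0)
(3*A(-3))*(-32) = (3*0)*(-32) = 0*(-32) = 0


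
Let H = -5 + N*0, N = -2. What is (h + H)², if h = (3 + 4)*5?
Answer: 900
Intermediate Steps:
h = 35 (h = 7*5 = 35)
H = -5 (H = -5 - 2*0 = -5 + 0 = -5)
(h + H)² = (35 - 5)² = 30² = 900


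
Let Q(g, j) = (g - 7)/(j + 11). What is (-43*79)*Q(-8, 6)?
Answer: 50955/17 ≈ 2997.4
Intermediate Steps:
Q(g, j) = (-7 + g)/(11 + j)
(-43*79)*Q(-8, 6) = (-43*79)*((-7 - 8)/(11 + 6)) = -3397*(-15)/17 = -3397*(-15/17) = 50955/17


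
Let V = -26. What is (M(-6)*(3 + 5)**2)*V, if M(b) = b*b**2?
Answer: 359424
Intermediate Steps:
M(b) = b**3
(M(-6)*(3 + 5)**2)*V = ((-6)**3*(3 + 5)**2)*(-26) = -216*8**2*(-26) = -216*64*(-26) = -13824*(-26) = 359424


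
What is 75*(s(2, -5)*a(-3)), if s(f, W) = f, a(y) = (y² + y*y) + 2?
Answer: 3000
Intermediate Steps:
a(y) = 2 + 2*y² (a(y) = (y² + y²) + 2 = 2*y² + 2 = 2 + 2*y²)
75*(s(2, -5)*a(-3)) = 75*(2*(2 + 2*(-3)²)) = 75*(2*(2 + 2*9)) = 75*(2*(2 + 18)) = 75*(2*20) = 75*40 = 3000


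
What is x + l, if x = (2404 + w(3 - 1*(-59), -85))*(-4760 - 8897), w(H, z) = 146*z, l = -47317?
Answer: 136604625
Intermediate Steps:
x = 136651942 (x = (2404 + 146*(-85))*(-4760 - 8897) = (2404 - 12410)*(-13657) = -10006*(-13657) = 136651942)
x + l = 136651942 - 47317 = 136604625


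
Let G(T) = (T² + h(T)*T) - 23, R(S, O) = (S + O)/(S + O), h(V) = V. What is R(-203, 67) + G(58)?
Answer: 6706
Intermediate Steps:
R(S, O) = 1 (R(S, O) = (O + S)/(O + S) = 1)
G(T) = -23 + 2*T² (G(T) = (T² + T*T) - 23 = (T² + T²) - 23 = 2*T² - 23 = -23 + 2*T²)
R(-203, 67) + G(58) = 1 + (-23 + 2*58²) = 1 + (-23 + 2*3364) = 1 + (-23 + 6728) = 1 + 6705 = 6706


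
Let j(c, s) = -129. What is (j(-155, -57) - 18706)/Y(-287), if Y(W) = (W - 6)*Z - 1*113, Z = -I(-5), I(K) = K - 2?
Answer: 18835/2164 ≈ 8.7038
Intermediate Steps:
I(K) = -2 + K
Z = 7 (Z = -(-2 - 5) = -1*(-7) = 7)
Y(W) = -155 + 7*W (Y(W) = (W - 6)*7 - 1*113 = (-6 + W)*7 - 113 = (-42 + 7*W) - 113 = -155 + 7*W)
(j(-155, -57) - 18706)/Y(-287) = (-129 - 18706)/(-155 + 7*(-287)) = -18835/(-155 - 2009) = -18835/(-2164) = -18835*(-1/2164) = 18835/2164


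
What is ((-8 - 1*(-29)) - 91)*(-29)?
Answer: 2030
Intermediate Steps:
((-8 - 1*(-29)) - 91)*(-29) = ((-8 + 29) - 91)*(-29) = (21 - 91)*(-29) = -70*(-29) = 2030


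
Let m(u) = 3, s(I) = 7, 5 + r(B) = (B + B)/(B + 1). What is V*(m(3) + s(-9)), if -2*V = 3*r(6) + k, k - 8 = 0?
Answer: 65/7 ≈ 9.2857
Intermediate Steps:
k = 8 (k = 8 + 0 = 8)
r(B) = -5 + 2*B/(1 + B) (r(B) = -5 + (B + B)/(B + 1) = -5 + (2*B)/(1 + B) = -5 + 2*B/(1 + B))
V = 13/14 (V = -(3*((-5 - 3*6)/(1 + 6)) + 8)/2 = -(3*((-5 - 18)/7) + 8)/2 = -(3*((1/7)*(-23)) + 8)/2 = -(3*(-23/7) + 8)/2 = -(-69/7 + 8)/2 = -1/2*(-13/7) = 13/14 ≈ 0.92857)
V*(m(3) + s(-9)) = 13*(3 + 7)/14 = (13/14)*10 = 65/7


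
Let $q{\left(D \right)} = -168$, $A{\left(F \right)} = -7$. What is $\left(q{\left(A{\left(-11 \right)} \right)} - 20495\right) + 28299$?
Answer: $7636$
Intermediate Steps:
$\left(q{\left(A{\left(-11 \right)} \right)} - 20495\right) + 28299 = \left(-168 - 20495\right) + 28299 = -20663 + 28299 = 7636$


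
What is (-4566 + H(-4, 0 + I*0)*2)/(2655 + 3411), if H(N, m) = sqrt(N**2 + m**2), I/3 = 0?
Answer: -2279/3033 ≈ -0.75140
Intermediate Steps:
I = 0 (I = 3*0 = 0)
(-4566 + H(-4, 0 + I*0)*2)/(2655 + 3411) = (-4566 + sqrt((-4)**2 + (0 + 0*0)**2)*2)/(2655 + 3411) = (-4566 + sqrt(16 + (0 + 0)**2)*2)/6066 = (-4566 + sqrt(16 + 0**2)*2)*(1/6066) = (-4566 + sqrt(16 + 0)*2)*(1/6066) = (-4566 + sqrt(16)*2)*(1/6066) = (-4566 + 4*2)*(1/6066) = (-4566 + 8)*(1/6066) = -4558*1/6066 = -2279/3033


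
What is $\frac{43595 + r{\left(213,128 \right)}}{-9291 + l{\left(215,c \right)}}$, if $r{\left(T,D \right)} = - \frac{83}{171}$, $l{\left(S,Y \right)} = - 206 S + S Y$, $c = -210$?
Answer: $- \frac{7454662}{16883001} \approx -0.44155$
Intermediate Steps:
$r{\left(T,D \right)} = - \frac{83}{171}$ ($r{\left(T,D \right)} = \left(-83\right) \frac{1}{171} = - \frac{83}{171}$)
$\frac{43595 + r{\left(213,128 \right)}}{-9291 + l{\left(215,c \right)}} = \frac{43595 - \frac{83}{171}}{-9291 + 215 \left(-206 - 210\right)} = \frac{7454662}{171 \left(-9291 + 215 \left(-416\right)\right)} = \frac{7454662}{171 \left(-9291 - 89440\right)} = \frac{7454662}{171 \left(-98731\right)} = \frac{7454662}{171} \left(- \frac{1}{98731}\right) = - \frac{7454662}{16883001}$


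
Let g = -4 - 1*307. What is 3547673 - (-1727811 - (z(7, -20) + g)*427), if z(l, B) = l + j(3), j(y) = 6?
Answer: 5148238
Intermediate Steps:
g = -311 (g = -4 - 307 = -311)
z(l, B) = 6 + l (z(l, B) = l + 6 = 6 + l)
3547673 - (-1727811 - (z(7, -20) + g)*427) = 3547673 - (-1727811 - ((6 + 7) - 311)*427) = 3547673 - (-1727811 - (13 - 311)*427) = 3547673 - (-1727811 - (-298)*427) = 3547673 - (-1727811 - 1*(-127246)) = 3547673 - (-1727811 + 127246) = 3547673 - 1*(-1600565) = 3547673 + 1600565 = 5148238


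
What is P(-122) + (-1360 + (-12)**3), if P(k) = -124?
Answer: -3212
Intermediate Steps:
P(-122) + (-1360 + (-12)**3) = -124 + (-1360 + (-12)**3) = -124 + (-1360 - 1728) = -124 - 3088 = -3212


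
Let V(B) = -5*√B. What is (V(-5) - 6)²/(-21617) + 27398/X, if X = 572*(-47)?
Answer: -294934945/290575714 - 60*I*√5/21617 ≈ -1.015 - 0.0062064*I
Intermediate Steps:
X = -26884
(V(-5) - 6)²/(-21617) + 27398/X = (-5*I*√5 - 6)²/(-21617) + 27398/(-26884) = (-5*I*√5 - 6)²*(-1/21617) + 27398*(-1/26884) = (-5*I*√5 - 6)²*(-1/21617) - 13699/13442 = (-6 - 5*I*√5)²*(-1/21617) - 13699/13442 = -(-6 - 5*I*√5)²/21617 - 13699/13442 = -13699/13442 - (-6 - 5*I*√5)²/21617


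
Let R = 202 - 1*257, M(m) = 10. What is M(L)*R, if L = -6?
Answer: -550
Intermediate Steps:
R = -55 (R = 202 - 257 = -55)
M(L)*R = 10*(-55) = -550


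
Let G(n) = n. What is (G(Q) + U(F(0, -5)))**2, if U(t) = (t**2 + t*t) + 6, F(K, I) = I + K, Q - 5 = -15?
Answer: 2116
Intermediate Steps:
Q = -10 (Q = 5 - 15 = -10)
U(t) = 6 + 2*t**2 (U(t) = (t**2 + t**2) + 6 = 2*t**2 + 6 = 6 + 2*t**2)
(G(Q) + U(F(0, -5)))**2 = (-10 + (6 + 2*(-5 + 0)**2))**2 = (-10 + (6 + 2*(-5)**2))**2 = (-10 + (6 + 2*25))**2 = (-10 + (6 + 50))**2 = (-10 + 56)**2 = 46**2 = 2116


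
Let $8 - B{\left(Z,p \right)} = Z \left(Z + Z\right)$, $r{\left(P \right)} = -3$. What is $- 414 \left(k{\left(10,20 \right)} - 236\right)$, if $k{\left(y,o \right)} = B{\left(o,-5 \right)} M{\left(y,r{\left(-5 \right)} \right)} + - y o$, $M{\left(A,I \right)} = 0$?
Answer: $180504$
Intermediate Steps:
$B{\left(Z,p \right)} = 8 - 2 Z^{2}$ ($B{\left(Z,p \right)} = 8 - Z \left(Z + Z\right) = 8 - Z 2 Z = 8 - 2 Z^{2}$)
$k{\left(y,o \right)} = - o y$ ($k{\left(y,o \right)} = \left(8 - 2 o^{2}\right) 0 + - y o = 0 - o y = - o y$)
$- 414 \left(k{\left(10,20 \right)} - 236\right) = - 414 \left(\left(-1\right) 20 \cdot 10 - 236\right) = - 414 \left(-200 - 236\right) = \left(-414\right) \left(-436\right) = 180504$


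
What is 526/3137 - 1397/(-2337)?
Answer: 5611651/7331169 ≈ 0.76545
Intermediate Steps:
526/3137 - 1397/(-2337) = 526*(1/3137) - 1397*(-1/2337) = 526/3137 + 1397/2337 = 5611651/7331169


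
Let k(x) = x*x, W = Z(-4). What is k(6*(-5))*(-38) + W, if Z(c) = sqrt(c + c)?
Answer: -34200 + 2*I*sqrt(2) ≈ -34200.0 + 2.8284*I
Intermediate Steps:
Z(c) = sqrt(2)*sqrt(c) (Z(c) = sqrt(2*c) = sqrt(2)*sqrt(c))
W = 2*I*sqrt(2) (W = sqrt(2)*sqrt(-4) = sqrt(2)*(2*I) = 2*I*sqrt(2) ≈ 2.8284*I)
k(x) = x**2
k(6*(-5))*(-38) + W = (6*(-5))**2*(-38) + 2*I*sqrt(2) = (-30)**2*(-38) + 2*I*sqrt(2) = 900*(-38) + 2*I*sqrt(2) = -34200 + 2*I*sqrt(2)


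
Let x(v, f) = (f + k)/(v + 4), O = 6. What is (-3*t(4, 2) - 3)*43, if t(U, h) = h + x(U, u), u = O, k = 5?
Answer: -4515/8 ≈ -564.38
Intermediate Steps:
u = 6
x(v, f) = (5 + f)/(4 + v) (x(v, f) = (f + 5)/(v + 4) = (5 + f)/(4 + v))
t(U, h) = h + 11/(4 + U) (t(U, h) = h + (5 + 6)/(4 + U) = h + 11/(4 + U))
(-3*t(4, 2) - 3)*43 = (-3*(11 + 2*(4 + 4))/(4 + 4) - 3)*43 = (-3*(11 + 2*8)/8 - 3)*43 = (-3*(11 + 16)/8 - 3)*43 = (-3*27/8 - 3)*43 = (-81/8 - 3)*43 = -105/8*43 = -4515/8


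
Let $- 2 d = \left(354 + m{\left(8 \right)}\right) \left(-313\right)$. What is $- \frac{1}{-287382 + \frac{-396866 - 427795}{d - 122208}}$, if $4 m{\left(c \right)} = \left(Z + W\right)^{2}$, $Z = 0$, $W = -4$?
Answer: $\frac{66181}{19018403481} \approx 3.4798 \cdot 10^{-6}$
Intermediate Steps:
$m{\left(c \right)} = 4$ ($m{\left(c \right)} = \frac{\left(0 - 4\right)^{2}}{4} = \frac{\left(-4\right)^{2}}{4} = \frac{1}{4} \cdot 16 = 4$)
$d = 56027$ ($d = - \frac{\left(354 + 4\right) \left(-313\right)}{2} = - \frac{358 \left(-313\right)}{2} = \left(- \frac{1}{2}\right) \left(-112054\right) = 56027$)
$- \frac{1}{-287382 + \frac{-396866 - 427795}{d - 122208}} = - \frac{1}{-287382 + \frac{-396866 - 427795}{56027 - 122208}} = - \frac{1}{-287382 - \frac{824661}{-66181}} = - \frac{1}{-287382 - - \frac{824661}{66181}} = - \frac{1}{-287382 + \frac{824661}{66181}} = - \frac{1}{- \frac{19018403481}{66181}} = \left(-1\right) \left(- \frac{66181}{19018403481}\right) = \frac{66181}{19018403481}$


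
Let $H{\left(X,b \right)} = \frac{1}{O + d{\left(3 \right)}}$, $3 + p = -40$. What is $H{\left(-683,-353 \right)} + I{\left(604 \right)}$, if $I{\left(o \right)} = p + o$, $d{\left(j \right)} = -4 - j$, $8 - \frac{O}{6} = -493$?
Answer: $\frac{1682440}{2999} \approx 561.0$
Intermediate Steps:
$p = -43$ ($p = -3 - 40 = -43$)
$O = 3006$ ($O = 48 - -2958 = 48 + 2958 = 3006$)
$I{\left(o \right)} = -43 + o$
$H{\left(X,b \right)} = \frac{1}{2999}$ ($H{\left(X,b \right)} = \frac{1}{3006 - 7} = \frac{1}{2999}$)
$H{\left(-683,-353 \right)} + I{\left(604 \right)} = \frac{1}{2999} + \left(-43 + 604\right) = \frac{1}{2999} + 561 = \frac{1682440}{2999}$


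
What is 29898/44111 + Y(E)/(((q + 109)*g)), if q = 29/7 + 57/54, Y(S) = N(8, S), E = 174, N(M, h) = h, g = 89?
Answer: 39255096222/56489472931 ≈ 0.69491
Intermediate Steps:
Y(S) = S
q = 655/126 (q = 29*(⅐) + 57*(1/54) = 29/7 + 19/18 = 655/126 ≈ 5.1984)
29898/44111 + Y(E)/(((q + 109)*g)) = 29898/44111 + 174/(((655/126 + 109)*89)) = 29898*(1/44111) + 174/(((14389/126)*89)) = 29898/44111 + 174/(1280621/126) = 29898/44111 + 174*(126/1280621) = 29898/44111 + 21924/1280621 = 39255096222/56489472931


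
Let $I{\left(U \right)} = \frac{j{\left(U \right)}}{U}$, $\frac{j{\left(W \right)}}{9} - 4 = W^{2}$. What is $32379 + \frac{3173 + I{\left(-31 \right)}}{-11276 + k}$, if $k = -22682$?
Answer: $\frac{17042609432}{526349} \approx 32379.0$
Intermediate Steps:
$j{\left(W \right)} = 36 + 9 W^{2}$
$I{\left(U \right)} = \frac{36 + 9 U^{2}}{U}$
$32379 + \frac{3173 + I{\left(-31 \right)}}{-11276 + k} = 32379 + \frac{3173 + \left(9 \left(-31\right) + \frac{36}{-31}\right)}{-11276 - 22682} = 32379 + \frac{3173 + \left(-279 + 36 \left(- \frac{1}{31}\right)\right)}{-33958} = 32379 + \left(3173 - \frac{8685}{31}\right) \left(- \frac{1}{33958}\right) = 32379 + \frac{89678}{31} \left(- \frac{1}{33958}\right) = 32379 - \frac{44839}{526349} = \frac{17042609432}{526349}$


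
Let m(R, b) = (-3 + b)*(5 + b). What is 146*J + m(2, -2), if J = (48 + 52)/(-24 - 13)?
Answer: -15155/37 ≈ -409.59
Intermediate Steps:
J = -100/37 (J = 100/(-37) = 100*(-1/37) = -100/37 ≈ -2.7027)
146*J + m(2, -2) = 146*(-100/37) + (-15 + (-2)² + 2*(-2)) = -14600/37 + (-15 + 4 - 4) = -14600/37 - 15 = -15155/37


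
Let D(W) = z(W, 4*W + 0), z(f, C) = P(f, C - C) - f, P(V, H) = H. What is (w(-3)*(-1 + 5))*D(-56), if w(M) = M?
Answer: -672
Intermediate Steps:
z(f, C) = -f (z(f, C) = (C - C) - f = 0 - f = -f)
D(W) = -W
(w(-3)*(-1 + 5))*D(-56) = (-3*(-1 + 5))*(-1*(-56)) = -3*4*56 = -12*56 = -672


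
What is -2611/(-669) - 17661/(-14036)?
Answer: 1671145/323796 ≈ 5.1611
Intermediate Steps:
-2611/(-669) - 17661/(-14036) = -2611*(-1/669) - 17661*(-1/14036) = 2611/669 + 609/484 = 1671145/323796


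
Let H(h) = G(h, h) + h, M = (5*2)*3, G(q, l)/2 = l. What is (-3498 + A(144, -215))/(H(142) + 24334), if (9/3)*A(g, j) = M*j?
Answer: -706/3095 ≈ -0.22811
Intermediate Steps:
G(q, l) = 2*l
M = 30 (M = 10*3 = 30)
H(h) = 3*h (H(h) = 2*h + h = 3*h)
A(g, j) = 10*j (A(g, j) = (30*j)/3 = 10*j)
(-3498 + A(144, -215))/(H(142) + 24334) = (-3498 + 10*(-215))/(3*142 + 24334) = (-3498 - 2150)/(426 + 24334) = -5648/24760 = -5648*1/24760 = -706/3095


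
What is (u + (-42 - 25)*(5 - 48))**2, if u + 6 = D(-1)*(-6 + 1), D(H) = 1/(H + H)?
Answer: 33120025/4 ≈ 8.2800e+6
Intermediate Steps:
D(H) = 1/(2*H)
u = -7/2 (u = -6 + ((1/2)/(-1))*(-6 + 1) = -6 + ((1/2)*(-1))*(-5) = -6 - 1/2*(-5) = -6 + 5/2 = -7/2 ≈ -3.5000)
(u + (-42 - 25)*(5 - 48))**2 = (-7/2 + (-42 - 25)*(5 - 48))**2 = (-7/2 - 67*(-43))**2 = (-7/2 + 2881)**2 = (5755/2)**2 = 33120025/4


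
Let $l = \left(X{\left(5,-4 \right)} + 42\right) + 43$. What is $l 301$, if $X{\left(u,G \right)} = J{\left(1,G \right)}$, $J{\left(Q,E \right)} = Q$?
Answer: $25886$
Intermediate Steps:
$X{\left(u,G \right)} = 1$
$l = 86$ ($l = \left(1 + 42\right) + 43 = 43 + 43 = 86$)
$l 301 = 86 \cdot 301 = 25886$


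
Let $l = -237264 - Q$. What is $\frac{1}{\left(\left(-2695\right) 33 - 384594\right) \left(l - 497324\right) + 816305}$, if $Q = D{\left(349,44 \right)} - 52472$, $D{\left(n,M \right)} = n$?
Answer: $\frac{1}{323167785290} \approx 3.0944 \cdot 10^{-12}$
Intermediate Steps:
$Q = -52123$ ($Q = 349 - 52472 = -52123$)
$l = -185141$ ($l = -237264 - -52123 = -237264 + 52123 = -185141$)
$\frac{1}{\left(\left(-2695\right) 33 - 384594\right) \left(l - 497324\right) + 816305} = \frac{1}{\left(\left(-2695\right) 33 - 384594\right) \left(-185141 - 497324\right) + 816305} = \frac{1}{\left(-88935 - 384594\right) \left(-682465\right) + 816305} = \frac{1}{\left(-473529\right) \left(-682465\right) + 816305} = \frac{1}{323166968985 + 816305} = \frac{1}{323167785290}$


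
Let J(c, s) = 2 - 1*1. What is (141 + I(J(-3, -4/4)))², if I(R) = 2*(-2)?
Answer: 18769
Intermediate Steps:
J(c, s) = 1 (J(c, s) = 2 - 1 = 1)
I(R) = -4
(141 + I(J(-3, -4/4)))² = (141 - 4)² = 137² = 18769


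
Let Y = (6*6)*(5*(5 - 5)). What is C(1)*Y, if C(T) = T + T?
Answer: 0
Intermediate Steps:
C(T) = 2*T
Y = 0 (Y = 36*(5*0) = 36*0 = 0)
C(1)*Y = (2*1)*0 = 2*0 = 0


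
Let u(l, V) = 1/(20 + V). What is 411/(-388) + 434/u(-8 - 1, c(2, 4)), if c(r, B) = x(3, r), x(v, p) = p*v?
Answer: 4377781/388 ≈ 11283.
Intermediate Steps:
c(r, B) = 3*r (c(r, B) = r*3 = 3*r)
411/(-388) + 434/u(-8 - 1, c(2, 4)) = 411/(-388) + 434/(1/(20 + 3*2)) = 411*(-1/388) + 434/(1/(20 + 6)) = -411/388 + 434/(1/26) = -411/388 + 434*26 = -411/388 + 11284 = 4377781/388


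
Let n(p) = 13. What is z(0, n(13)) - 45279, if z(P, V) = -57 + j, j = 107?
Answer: -45229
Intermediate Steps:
z(P, V) = 50 (z(P, V) = -57 + 107 = 50)
z(0, n(13)) - 45279 = 50 - 45279 = -45229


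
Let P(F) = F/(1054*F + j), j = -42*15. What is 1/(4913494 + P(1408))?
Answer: 741701/3644343413998 ≈ 2.0352e-7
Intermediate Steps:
j = -630
P(F) = F/(-630 + 1054*F) (P(F) = F/(1054*F - 630) = F/(-630 + 1054*F))
1/(4913494 + P(1408)) = 1/(4913494 + (½)*1408/(-315 + 527*1408)) = 1/(4913494 + (½)*1408/(-315 + 742016)) = 1/(4913494 + (½)*1408/741701) = 1/(4913494 + (½)*1408*(1/741701)) = 1/(4913494 + 704/741701) = 1/(3644343413998/741701) = 741701/3644343413998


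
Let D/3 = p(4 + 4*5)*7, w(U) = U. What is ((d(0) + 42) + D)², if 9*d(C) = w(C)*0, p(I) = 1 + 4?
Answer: 21609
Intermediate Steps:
p(I) = 5
d(C) = 0 (d(C) = (C*0)/9 = (⅑)*0 = 0)
D = 105 (D = 3*(5*7) = 3*35 = 105)
((d(0) + 42) + D)² = ((0 + 42) + 105)² = (42 + 105)² = 147² = 21609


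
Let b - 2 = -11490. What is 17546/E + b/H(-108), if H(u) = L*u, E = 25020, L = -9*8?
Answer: -262139/337770 ≈ -0.77609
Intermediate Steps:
b = -11488 (b = 2 - 11490 = -11488)
L = -72
H(u) = -72*u
17546/E + b/H(-108) = 17546/25020 - 11488/((-72*(-108))) = 17546*(1/25020) - 11488/7776 = 8773/12510 - 11488*1/7776 = 8773/12510 - 359/243 = -262139/337770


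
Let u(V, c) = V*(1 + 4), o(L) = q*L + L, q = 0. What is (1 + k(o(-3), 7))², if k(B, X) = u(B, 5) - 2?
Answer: 256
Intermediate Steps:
o(L) = L (o(L) = 0*L + L = 0 + L = L)
u(V, c) = 5*V (u(V, c) = V*5 = 5*V)
k(B, X) = -2 + 5*B (k(B, X) = 5*B - 2 = -2 + 5*B)
(1 + k(o(-3), 7))² = (1 + (-2 + 5*(-3)))² = (1 + (-2 - 15))² = (1 - 17)² = (-16)² = 256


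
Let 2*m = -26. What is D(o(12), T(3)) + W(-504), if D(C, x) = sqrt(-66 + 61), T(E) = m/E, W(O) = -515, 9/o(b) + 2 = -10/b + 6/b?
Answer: -515 + I*sqrt(5) ≈ -515.0 + 2.2361*I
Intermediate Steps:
o(b) = 9/(-2 - 4/b) (o(b) = 9/(-2 + (-10/b + 6/b)) = 9/(-2 - 4/b))
m = -13 (m = (1/2)*(-26) = -13)
T(E) = -13/E
D(C, x) = I*sqrt(5) (D(C, x) = sqrt(-5) = I*sqrt(5))
D(o(12), T(3)) + W(-504) = I*sqrt(5) - 515 = -515 + I*sqrt(5)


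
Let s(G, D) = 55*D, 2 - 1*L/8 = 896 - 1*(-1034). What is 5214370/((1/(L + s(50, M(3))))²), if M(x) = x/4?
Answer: 9870969168159785/8 ≈ 1.2339e+15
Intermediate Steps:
M(x) = x/4 (M(x) = x*(¼) = x/4)
L = -15424 (L = 16 - 8*(896 - 1*(-1034)) = 16 - 8*(896 + 1034) = 16 - 8*1930 = 16 - 15440 = -15424)
5214370/((1/(L + s(50, M(3))))²) = 5214370/((1/(-15424 + 55*((¼)*3)))²) = 5214370/((1/(-15424 + 55*(¾)))²) = 5214370/((1/(-15424 + 165/4))²) = 5214370/((1/(-61531/4))²) = 5214370/((-4/61531)²) = 5214370/(16/3786063961) = 5214370*(3786063961/16) = 9870969168159785/8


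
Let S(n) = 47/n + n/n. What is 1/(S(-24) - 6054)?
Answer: -24/145319 ≈ -0.00016515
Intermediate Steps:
S(n) = 1 + 47/n (S(n) = 47/n + 1 = 1 + 47/n)
1/(S(-24) - 6054) = 1/((47 - 24)/(-24) - 6054) = 1/(-1/24*23 - 6054) = 1/(-23/24 - 6054) = 1/(-145319/24) = -24/145319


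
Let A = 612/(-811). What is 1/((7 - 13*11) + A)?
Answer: -811/110908 ≈ -0.0073124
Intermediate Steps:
A = -612/811 (A = 612*(-1/811) = -612/811 ≈ -0.75462)
1/((7 - 13*11) + A) = 1/((7 - 13*11) - 612/811) = 1/((7 - 143) - 612/811) = 1/(-136 - 612/811) = 1/(-110908/811) = -811/110908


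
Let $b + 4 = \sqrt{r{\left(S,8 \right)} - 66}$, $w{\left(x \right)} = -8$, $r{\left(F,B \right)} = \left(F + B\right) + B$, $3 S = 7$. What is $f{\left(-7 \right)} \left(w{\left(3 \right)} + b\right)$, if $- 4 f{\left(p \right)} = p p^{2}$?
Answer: $-1029 + \frac{343 i \sqrt{429}}{12} \approx -1029.0 + 592.03 i$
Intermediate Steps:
$S = \frac{7}{3}$ ($S = \frac{1}{3} \cdot 7 = \frac{7}{3} \approx 2.3333$)
$f{\left(p \right)} = - \frac{p^{3}}{4}$ ($f{\left(p \right)} = - \frac{p p^{2}}{4} = - \frac{p^{3}}{4}$)
$r{\left(F,B \right)} = F + 2 B$ ($r{\left(F,B \right)} = \left(B + F\right) + B = F + 2 B$)
$b = -4 + \frac{i \sqrt{429}}{3}$ ($b = -4 + \sqrt{\left(\frac{7}{3} + 2 \cdot 8\right) - 66} = -4 + \sqrt{\left(\frac{7}{3} + 16\right) - 66} = -4 + \sqrt{\frac{55}{3} - 66} = -4 + \sqrt{- \frac{143}{3}} = -4 + \frac{i \sqrt{429}}{3} \approx -4.0 + 6.9041 i$)
$f{\left(-7 \right)} \left(w{\left(3 \right)} + b\right) = - \frac{\left(-7\right)^{3}}{4} \left(-8 - \left(4 - \frac{i \sqrt{429}}{3}\right)\right) = \left(- \frac{1}{4}\right) \left(-343\right) \left(-12 + \frac{i \sqrt{429}}{3}\right) = \frac{343 \left(-12 + \frac{i \sqrt{429}}{3}\right)}{4} = -1029 + \frac{343 i \sqrt{429}}{12}$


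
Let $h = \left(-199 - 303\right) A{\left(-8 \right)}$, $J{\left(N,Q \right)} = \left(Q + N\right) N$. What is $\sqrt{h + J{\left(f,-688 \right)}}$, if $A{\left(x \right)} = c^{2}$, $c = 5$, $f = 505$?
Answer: $i \sqrt{104965} \approx 323.98 i$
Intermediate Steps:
$J{\left(N,Q \right)} = N \left(N + Q\right)$ ($J{\left(N,Q \right)} = \left(N + Q\right) N = N \left(N + Q\right)$)
$A{\left(x \right)} = 25$ ($A{\left(x \right)} = 5^{2} = 25$)
$h = -12550$ ($h = \left(-199 - 303\right) 25 = \left(-502\right) 25 = -12550$)
$\sqrt{h + J{\left(f,-688 \right)}} = \sqrt{-12550 + 505 \left(505 - 688\right)} = \sqrt{-12550 + 505 \left(-183\right)} = \sqrt{-12550 - 92415} = \sqrt{-104965} = i \sqrt{104965}$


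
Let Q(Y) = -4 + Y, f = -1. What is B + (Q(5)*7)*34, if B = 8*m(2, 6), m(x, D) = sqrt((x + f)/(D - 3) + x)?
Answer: 238 + 8*sqrt(21)/3 ≈ 250.22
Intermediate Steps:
m(x, D) = sqrt(x + (-1 + x)/(-3 + D)) (m(x, D) = sqrt((x - 1)/(D - 3) + x) = sqrt((-1 + x)/(-3 + D) + x) = sqrt(x + (-1 + x)/(-3 + D)))
B = 8*sqrt(21)/3 (B = 8*sqrt((-1 + 2 + 2*(-3 + 6))/(-3 + 6)) = 8*sqrt((-1 + 2 + 2*3)/3) = 8*sqrt((-1 + 2 + 6)/3) = 8*sqrt((1/3)*7) = 8*sqrt(7/3) = 8*(sqrt(21)/3) = 8*sqrt(21)/3 ≈ 12.220)
B + (Q(5)*7)*34 = 8*sqrt(21)/3 + ((-4 + 5)*7)*34 = 8*sqrt(21)/3 + (1*7)*34 = 8*sqrt(21)/3 + 7*34 = 8*sqrt(21)/3 + 238 = 238 + 8*sqrt(21)/3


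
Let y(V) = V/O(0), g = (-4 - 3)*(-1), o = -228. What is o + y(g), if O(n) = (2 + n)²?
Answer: -905/4 ≈ -226.25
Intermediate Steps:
g = 7 (g = -7*(-1) = 7)
y(V) = V/4 (y(V) = V/((2 + 0)²) = V/(2²) = V/4)
o + y(g) = -228 + (¼)*7 = -228 + 7/4 = -905/4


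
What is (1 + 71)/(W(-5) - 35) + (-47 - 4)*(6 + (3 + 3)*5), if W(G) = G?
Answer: -9189/5 ≈ -1837.8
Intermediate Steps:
(1 + 71)/(W(-5) - 35) + (-47 - 4)*(6 + (3 + 3)*5) = (1 + 71)/(-5 - 35) + (-47 - 4)*(6 + (3 + 3)*5) = 72/(-40) - 51*(6 + 6*5) = 72*(-1/40) - 51*(6 + 30) = -9/5 - 51*36 = -9/5 - 1836 = -9189/5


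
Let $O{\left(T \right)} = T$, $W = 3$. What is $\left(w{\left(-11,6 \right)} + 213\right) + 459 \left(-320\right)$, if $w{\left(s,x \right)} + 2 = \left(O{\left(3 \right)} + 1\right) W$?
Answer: $-146657$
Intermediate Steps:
$w{\left(s,x \right)} = 10$ ($w{\left(s,x \right)} = -2 + \left(3 + 1\right) 3 = -2 + 4 \cdot 3 = -2 + 12 = 10$)
$\left(w{\left(-11,6 \right)} + 213\right) + 459 \left(-320\right) = \left(10 + 213\right) + 459 \left(-320\right) = 223 - 146880 = -146657$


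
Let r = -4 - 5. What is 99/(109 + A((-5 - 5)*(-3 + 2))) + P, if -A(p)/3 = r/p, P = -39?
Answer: -42573/1117 ≈ -38.114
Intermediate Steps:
r = -9
A(p) = 27/p (A(p) = -(-27)/p = 27/p)
99/(109 + A((-5 - 5)*(-3 + 2))) + P = 99/(109 + 27/(((-5 - 5)*(-3 + 2)))) - 39 = 99/(109 + 27/((-10*(-1)))) - 39 = 99/(109 + 27/10) - 39 = 99/(1117/10) - 39 = 99*(10/1117) - 39 = 990/1117 - 39 = -42573/1117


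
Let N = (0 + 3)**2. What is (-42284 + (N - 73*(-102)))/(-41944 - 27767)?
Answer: 34829/69711 ≈ 0.49962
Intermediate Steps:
N = 9 (N = 3**2 = 9)
(-42284 + (N - 73*(-102)))/(-41944 - 27767) = (-42284 + (9 - 73*(-102)))/(-41944 - 27767) = (-42284 + (9 + 7446))/(-69711) = (-42284 + 7455)*(-1/69711) = -34829*(-1/69711) = 34829/69711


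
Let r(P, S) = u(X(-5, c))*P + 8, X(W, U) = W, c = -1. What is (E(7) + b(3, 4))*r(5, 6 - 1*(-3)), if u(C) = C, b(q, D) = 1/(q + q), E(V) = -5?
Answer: 493/6 ≈ 82.167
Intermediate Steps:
b(q, D) = 1/(2*q)
r(P, S) = 8 - 5*P (r(P, S) = -5*P + 8 = 8 - 5*P)
(E(7) + b(3, 4))*r(5, 6 - 1*(-3)) = (-5 + (½)/3)*(8 - 5*5) = (-5 + (½)*(⅓))*(8 - 25) = (-5 + ⅙)*(-17) = -29/6*(-17) = 493/6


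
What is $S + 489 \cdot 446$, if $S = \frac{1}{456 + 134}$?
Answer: $\frac{128675461}{590} \approx 2.1809 \cdot 10^{5}$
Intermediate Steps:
$S = \frac{1}{590} \approx 0.0016949$
$S + 489 \cdot 446 = \frac{1}{590} + 489 \cdot 446 = \frac{1}{590} + 218094 = \frac{128675461}{590}$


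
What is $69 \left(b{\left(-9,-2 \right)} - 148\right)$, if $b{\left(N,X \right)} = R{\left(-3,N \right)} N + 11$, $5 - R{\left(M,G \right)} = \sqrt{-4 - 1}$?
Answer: $-12558 + 621 i \sqrt{5} \approx -12558.0 + 1388.6 i$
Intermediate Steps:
$R{\left(M,G \right)} = 5 - i \sqrt{5}$ ($R{\left(M,G \right)} = 5 - \sqrt{-4 - 1} = 5 - \sqrt{-5} = 5 - i \sqrt{5}$)
$b{\left(N,X \right)} = 11 + N \left(5 - i \sqrt{5}\right)$ ($b{\left(N,X \right)} = \left(5 - i \sqrt{5}\right) N + 11 = N \left(5 - i \sqrt{5}\right) + 11 = 11 + N \left(5 - i \sqrt{5}\right)$)
$69 \left(b{\left(-9,-2 \right)} - 148\right) = 69 \left(\left(11 - 9 \left(5 - i \sqrt{5}\right)\right) - 148\right) = 69 \left(\left(11 - \left(45 - 9 i \sqrt{5}\right)\right) - 148\right) = 69 \left(\left(-34 + 9 i \sqrt{5}\right) - 148\right) = 69 \left(-182 + 9 i \sqrt{5}\right) = -12558 + 621 i \sqrt{5}$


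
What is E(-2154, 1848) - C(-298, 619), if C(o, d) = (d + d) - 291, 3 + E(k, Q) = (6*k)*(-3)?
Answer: 37822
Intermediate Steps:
E(k, Q) = -3 - 18*k (E(k, Q) = -3 + (6*k)*(-3) = -3 - 18*k)
C(o, d) = -291 + 2*d (C(o, d) = 2*d - 291 = -291 + 2*d)
E(-2154, 1848) - C(-298, 619) = (-3 - 18*(-2154)) - (-291 + 2*619) = (-3 + 38772) - (-291 + 1238) = 38769 - 1*947 = 38769 - 947 = 37822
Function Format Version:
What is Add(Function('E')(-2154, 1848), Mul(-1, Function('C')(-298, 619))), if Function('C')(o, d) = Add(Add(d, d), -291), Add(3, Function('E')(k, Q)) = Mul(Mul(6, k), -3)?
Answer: 37822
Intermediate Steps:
Function('E')(k, Q) = Add(-3, Mul(-18, k)) (Function('E')(k, Q) = Add(-3, Mul(Mul(6, k), -3)) = Add(-3, Mul(-18, k)))
Function('C')(o, d) = Add(-291, Mul(2, d)) (Function('C')(o, d) = Add(Mul(2, d), -291) = Add(-291, Mul(2, d)))
Add(Function('E')(-2154, 1848), Mul(-1, Function('C')(-298, 619))) = Add(Add(-3, Mul(-18, -2154)), Mul(-1, Add(-291, Mul(2, 619)))) = Add(Add(-3, 38772), Mul(-1, Add(-291, 1238))) = Add(38769, Mul(-1, 947)) = Add(38769, -947) = 37822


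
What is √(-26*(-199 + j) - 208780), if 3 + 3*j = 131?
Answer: 13*I*√10902/3 ≈ 452.45*I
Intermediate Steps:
j = 128/3 (j = -1 + (⅓)*131 = -1 + 131/3 = 128/3 ≈ 42.667)
√(-26*(-199 + j) - 208780) = √(-26*(-199 + 128/3) - 208780) = √(-26*(-469/3) - 208780) = √(12194/3 - 208780) = √(-614146/3) = 13*I*√10902/3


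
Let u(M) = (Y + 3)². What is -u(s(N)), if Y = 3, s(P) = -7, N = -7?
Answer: -36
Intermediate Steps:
u(M) = 36 (u(M) = (3 + 3)² = 6² = 36)
-u(s(N)) = -1*36 = -36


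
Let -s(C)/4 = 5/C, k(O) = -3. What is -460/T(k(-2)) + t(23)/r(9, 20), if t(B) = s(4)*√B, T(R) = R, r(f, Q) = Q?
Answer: 460/3 - √23/4 ≈ 152.13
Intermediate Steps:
s(C) = -20/C
t(B) = -5*√B (t(B) = (-20/4)*√B = (-20*¼)*√B = -5*√B)
-460/T(k(-2)) + t(23)/r(9, 20) = -460/(-3) - 5*√23/20 = -460*(-⅓) - 5*√23*(1/20) = 460/3 - √23/4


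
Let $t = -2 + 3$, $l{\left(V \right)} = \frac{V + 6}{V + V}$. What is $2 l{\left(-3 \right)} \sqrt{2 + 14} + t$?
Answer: $-3$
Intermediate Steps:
$l{\left(V \right)} = \frac{6 + V}{2 V}$
$t = 1$
$2 l{\left(-3 \right)} \sqrt{2 + 14} + t = 2 \frac{6 - 3}{2 \left(-3\right)} \sqrt{2 + 14} + 1 = 2 \cdot \frac{1}{2} \left(- \frac{1}{3}\right) 3 \sqrt{16} + 1 = 2 \left(- \frac{1}{2}\right) 4 + 1 = \left(-1\right) 4 + 1 = -4 + 1 = -3$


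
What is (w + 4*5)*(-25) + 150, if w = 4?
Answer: -450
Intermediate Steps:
(w + 4*5)*(-25) + 150 = (4 + 4*5)*(-25) + 150 = (4 + 20)*(-25) + 150 = 24*(-25) + 150 = -600 + 150 = -450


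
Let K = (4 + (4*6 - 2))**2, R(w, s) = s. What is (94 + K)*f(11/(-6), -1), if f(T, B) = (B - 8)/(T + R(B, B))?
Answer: 41580/17 ≈ 2445.9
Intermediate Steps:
f(T, B) = (-8 + B)/(B + T) (f(T, B) = (B - 8)/(T + B) = (-8 + B)/(B + T))
K = 676 (K = (4 + (24 - 2))**2 = (4 + 22)**2 = 26**2 = 676)
(94 + K)*f(11/(-6), -1) = (94 + 676)*((-8 - 1)/(-1 + 11/(-6))) = 770*(-9/(-1 + 11*(-1/6))) = 770*(-9/(-1 - 11/6)) = 770*(-9/(-17/6)) = 770*(-6/17*(-9)) = 770*(54/17) = 41580/17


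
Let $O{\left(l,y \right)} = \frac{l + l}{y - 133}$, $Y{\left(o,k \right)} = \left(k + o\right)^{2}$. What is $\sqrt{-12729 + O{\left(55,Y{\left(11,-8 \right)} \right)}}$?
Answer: $\frac{i \sqrt{48933686}}{62} \approx 112.83 i$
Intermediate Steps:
$O{\left(l,y \right)} = \frac{2 l}{-133 + y}$
$\sqrt{-12729 + O{\left(55,Y{\left(11,-8 \right)} \right)}} = \sqrt{-12729 + 2 \cdot 55 \frac{1}{-133 + \left(-8 + 11\right)^{2}}} = \sqrt{-12729 + 2 \cdot 55 \frac{1}{-133 + 3^{2}}} = \sqrt{-12729 + 2 \cdot 55 \frac{1}{-133 + 9}} = \sqrt{-12729 + 2 \cdot 55 \frac{1}{-124}} = \sqrt{-12729 + 2 \cdot 55 \left(- \frac{1}{124}\right)} = \sqrt{-12729 - \frac{55}{62}} = \sqrt{- \frac{789253}{62}} = \frac{i \sqrt{48933686}}{62}$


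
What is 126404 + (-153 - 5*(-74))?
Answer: 126621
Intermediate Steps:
126404 + (-153 - 5*(-74)) = 126404 + (-153 + 370) = 126404 + 217 = 126621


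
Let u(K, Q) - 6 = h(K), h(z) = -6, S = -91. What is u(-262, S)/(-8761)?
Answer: 0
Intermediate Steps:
u(K, Q) = 0 (u(K, Q) = 6 - 6 = 0)
u(-262, S)/(-8761) = 0/(-8761) = 0*(-1/8761) = 0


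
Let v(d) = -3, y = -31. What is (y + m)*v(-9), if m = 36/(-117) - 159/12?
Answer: 6951/52 ≈ 133.67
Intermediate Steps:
m = -705/52 (m = 36*(-1/117) - 159*1/12 = -4/13 - 53/4 = -705/52 ≈ -13.558)
(y + m)*v(-9) = (-31 - 705/52)*(-3) = -2317/52*(-3) = 6951/52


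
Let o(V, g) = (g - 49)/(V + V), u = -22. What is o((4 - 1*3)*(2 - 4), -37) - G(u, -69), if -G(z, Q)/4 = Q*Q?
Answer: 38131/2 ≈ 19066.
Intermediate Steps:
o(V, g) = (-49 + g)/(2*V) (o(V, g) = (-49 + g)/((2*V)) = (-49 + g)*(1/(2*V)) = (-49 + g)/(2*V))
G(z, Q) = -4*Q² (G(z, Q) = -4*Q*Q = -4*Q²)
o((4 - 1*3)*(2 - 4), -37) - G(u, -69) = (-49 - 37)/(2*(((4 - 1*3)*(2 - 4)))) - (-4)*(-69)² = (½)*(-86)/((4 - 3)*(-2)) - (-4)*4761 = (½)*(-86)/(1*(-2)) - 1*(-19044) = (½)*(-86)/(-2) + 19044 = (½)*(-½)*(-86) + 19044 = 43/2 + 19044 = 38131/2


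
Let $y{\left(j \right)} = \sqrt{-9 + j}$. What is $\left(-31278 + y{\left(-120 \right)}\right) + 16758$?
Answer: $-14520 + i \sqrt{129} \approx -14520.0 + 11.358 i$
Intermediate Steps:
$\left(-31278 + y{\left(-120 \right)}\right) + 16758 = \left(-31278 + \sqrt{-9 - 120}\right) + 16758 = \left(-31278 + \sqrt{-129}\right) + 16758 = \left(-31278 + i \sqrt{129}\right) + 16758 = -14520 + i \sqrt{129}$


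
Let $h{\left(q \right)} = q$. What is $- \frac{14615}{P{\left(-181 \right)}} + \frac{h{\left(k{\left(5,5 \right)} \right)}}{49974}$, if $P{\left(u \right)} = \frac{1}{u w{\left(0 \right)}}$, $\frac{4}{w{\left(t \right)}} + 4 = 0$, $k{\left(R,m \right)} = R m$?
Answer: $- \frac{132196971785}{49974} \approx -2.6453 \cdot 10^{6}$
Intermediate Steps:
$w{\left(t \right)} = -1$ ($w{\left(t \right)} = \frac{4}{-4 + 0} = \frac{4}{-4} = 4 \left(- \frac{1}{4}\right) = -1$)
$P{\left(u \right)} = - \frac{1}{u}$ ($P{\left(u \right)} = \frac{1}{u \left(-1\right)} = \frac{1}{\left(-1\right) u} = - \frac{1}{u}$)
$- \frac{14615}{P{\left(-181 \right)}} + \frac{h{\left(k{\left(5,5 \right)} \right)}}{49974} = - \frac{14615}{\left(-1\right) \frac{1}{-181}} + \frac{5 \cdot 5}{49974} = - \frac{14615}{\left(-1\right) \left(- \frac{1}{181}\right)} + 25 \cdot \frac{1}{49974} = - 14615 \frac{1}{\frac{1}{181}} + \frac{25}{49974} = \left(-14615\right) 181 + \frac{25}{49974} = -2645315 + \frac{25}{49974} = - \frac{132196971785}{49974}$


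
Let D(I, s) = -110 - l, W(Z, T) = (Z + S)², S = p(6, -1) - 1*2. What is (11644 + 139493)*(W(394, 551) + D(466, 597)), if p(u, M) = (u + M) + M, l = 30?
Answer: 23679540612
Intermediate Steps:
p(u, M) = u + 2*M (p(u, M) = (M + u) + M = u + 2*M)
S = 2 (S = (6 + 2*(-1)) - 1*2 = (6 - 2) - 2 = 4 - 2 = 2)
W(Z, T) = (2 + Z)² (W(Z, T) = (Z + 2)² = (2 + Z)²)
D(I, s) = -140 (D(I, s) = -110 - 1*30 = -110 - 30 = -140)
(11644 + 139493)*(W(394, 551) + D(466, 597)) = (11644 + 139493)*((2 + 394)² - 140) = 151137*(396² - 140) = 151137*(156816 - 140) = 151137*156676 = 23679540612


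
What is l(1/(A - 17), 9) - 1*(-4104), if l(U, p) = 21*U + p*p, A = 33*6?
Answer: 757506/181 ≈ 4185.1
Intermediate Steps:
A = 198
l(U, p) = p² + 21*U (l(U, p) = 21*U + p² = p² + 21*U)
l(1/(A - 17), 9) - 1*(-4104) = (9² + 21/(198 - 17)) - 1*(-4104) = (81 + 21/181) + 4104 = 14682/181 + 4104 = 757506/181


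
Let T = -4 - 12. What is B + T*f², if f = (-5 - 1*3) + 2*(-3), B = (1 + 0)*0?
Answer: -3136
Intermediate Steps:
B = 0 (B = 1*0 = 0)
T = -16
f = -14 (f = (-5 - 3) - 6 = -8 - 6 = -14)
B + T*f² = 0 - 16*(-14)² = 0 - 16*196 = 0 - 3136 = -3136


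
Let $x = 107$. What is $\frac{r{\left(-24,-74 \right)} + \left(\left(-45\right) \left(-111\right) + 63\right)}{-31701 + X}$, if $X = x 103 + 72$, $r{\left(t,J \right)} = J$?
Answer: $- \frac{89}{368} \approx -0.24185$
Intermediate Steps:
$X = 11093$ ($X = 107 \cdot 103 + 72 = 11021 + 72 = 11093$)
$\frac{r{\left(-24,-74 \right)} + \left(\left(-45\right) \left(-111\right) + 63\right)}{-31701 + X} = \frac{-74 + \left(\left(-45\right) \left(-111\right) + 63\right)}{-31701 + 11093} = \frac{-74 + \left(4995 + 63\right)}{-20608} = \left(-74 + 5058\right) \left(- \frac{1}{20608}\right) = 4984 \left(- \frac{1}{20608}\right) = - \frac{89}{368}$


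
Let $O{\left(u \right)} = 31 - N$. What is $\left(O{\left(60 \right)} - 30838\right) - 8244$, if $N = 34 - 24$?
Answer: $-39061$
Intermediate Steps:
$N = 10$
$O{\left(u \right)} = 21$ ($O{\left(u \right)} = 31 - 10 = 21$)
$\left(O{\left(60 \right)} - 30838\right) - 8244 = \left(21 - 30838\right) - 8244 = -30817 - 8244 = -39061$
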